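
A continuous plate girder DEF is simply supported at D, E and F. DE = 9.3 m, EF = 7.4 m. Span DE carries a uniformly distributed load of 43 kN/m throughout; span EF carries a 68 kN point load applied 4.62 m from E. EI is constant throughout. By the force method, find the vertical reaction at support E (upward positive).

Insert a hinge at E; M_E is the redundant, and each span becomes simply supported.
End slopes at the hinge E, treating each span as simply supported:
  span DE: UDL 43: wL³/(24EI) = 1441/EI
  span EF: point load 68 at a = 4.62: Pab(L + b)/(6LEI) = 200.2/EI
  relative rotation θ_0 = (1441 + 200.2)/EI = 1641/EI
A unit hogging moment at E produces rotation L₁/(3EI) + L₂/(3EI) = 5.567/EI.
Compatibility: M_E·(L₁+L₂)/(3EI) = θ_0, giving M_E = 294.9 kN·m (hogging).
Span DE, ΣM about D with M_E applied at E: R_E^{DE}·9.3 = 1860 + 294.9, so R_E^{DE} = 231.7 kN and R_D = 399.9 − 231.7 = 168.2 kN.
Span EF, ΣM about F: R_E^{EF}·7.4 = 189 + 294.9, so R_E^{EF} = 65.39 kN and R_F = 68 − 65.39 = 2.608 kN.
R_E = 231.7 + 65.39 = 297 kN.

R_E = 297 kN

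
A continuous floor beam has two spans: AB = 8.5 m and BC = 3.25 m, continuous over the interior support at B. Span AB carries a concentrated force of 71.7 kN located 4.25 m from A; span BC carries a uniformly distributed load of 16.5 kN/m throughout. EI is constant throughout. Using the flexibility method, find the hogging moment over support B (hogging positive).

Insert a hinge at B; M_B is the redundant, and each span becomes simply supported.
Discontinuity in slope at B on the released structure — sum the simple-span end rotations:
  span AB: point load 71.7 at a = 4.25: Pab(L + a)/(6LEI) = 323.8/EI
  span BC: UDL 16.5: wL³/(24EI) = 23.6/EI
  relative rotation θ_0 = (323.8 + 23.6)/EI = 347.4/EI
A unit hogging moment at B produces rotation L₁/(3EI) + L₂/(3EI) = 3.917/EI.
Slope continuity at B: θ_0 = M_B·3.917/EI, so M_B = 347.4/3.917 = 88.69 kN·m (hogging).

M_B = 88.69 kN·m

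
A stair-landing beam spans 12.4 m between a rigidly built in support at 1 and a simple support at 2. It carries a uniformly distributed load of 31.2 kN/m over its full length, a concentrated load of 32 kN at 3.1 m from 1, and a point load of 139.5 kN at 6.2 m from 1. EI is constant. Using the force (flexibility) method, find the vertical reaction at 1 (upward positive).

Take the reaction at 2 as the redundant and release it; the primary structure is a cantilever fixed at 1.
Primary-structure tip deflection at 2 by superposition:
  UDL 31.2: wL⁴/(8EI) = 92204/EI
  point load 32 at a = 3.1: Pa²(3L − a)/(6EI) = 1748/EI
  point load 139.5 at a = 6.2: Pa²(3L − a)/(6EI) = 27706/EI
  δ_0 = 121658/EI
Tip deflection under a unit load at 2: L³/(3EI) = 635.5/EI.
The prop prevents deflection at 2: R_2 = δ_0/δ_{22} = 121658/635.5 = 191.4 kN.
Vertical equilibrium: R_1 = ΣP − R_2 = 558.4 − 191.4 = 367 kN.

R_1 = 367 kN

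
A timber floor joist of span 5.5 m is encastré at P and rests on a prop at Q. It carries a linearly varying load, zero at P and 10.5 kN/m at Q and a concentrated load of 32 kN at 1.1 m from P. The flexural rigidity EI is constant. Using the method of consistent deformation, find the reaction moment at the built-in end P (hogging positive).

M_P = 43.87 kN·m

Release the roller at Q. Primary structure: cantilever fixed at P.
Primary-structure tip deflection at Q by superposition:
  triangular load, peak 10.5 at the free end: 11w₀L⁴/(120EI) = 880.7/EI
  point load 32 at a = 1.1: Pa²(3L − a)/(6EI) = 99.38/EI
  δ_0 = 980.1/EI
Flexibility coefficient — unit upward force at Q: δ_{QQ} = L³/(3EI) = 55.46/EI.
The prop prevents deflection at Q: R_Q = δ_0/δ_{QQ} = 980.1/55.46 = 17.67 kN.
Moment equilibrium about P: M_P = Σ(load moments about P) − R_Q·L = 141.1 − 17.67×5.5 = 43.87 kN·m.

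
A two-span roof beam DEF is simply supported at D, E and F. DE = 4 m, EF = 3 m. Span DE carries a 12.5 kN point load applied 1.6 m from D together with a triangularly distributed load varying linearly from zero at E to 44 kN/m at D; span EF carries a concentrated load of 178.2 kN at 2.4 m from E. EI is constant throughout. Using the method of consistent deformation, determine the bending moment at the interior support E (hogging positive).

Insert a hinge at E; M_E is the redundant, and each span becomes simply supported.
End slopes at the hinge E, treating each span as simply supported:
  span DE: point load 12.5 at a = 1.6: Pab(L + a)/(6LEI) = 11.2/EI
  span DE: triangular load, peak 44: 7w₀L³/(360EI) = 54.76/EI
  span EF: point load 178.2 at a = 2.4: Pab(L + b)/(6LEI) = 51.32/EI
  relative rotation θ_0 = (65.96 + 51.32)/EI = 117.3/EI
A unit hogging moment at E produces rotation L₁/(3EI) + L₂/(3EI) = 2.333/EI.
Slope continuity at E: θ_0 = M_E·2.333/EI, so M_E = 117.3/2.333 = 50.26 kN·m (hogging).

M_E = 50.26 kN·m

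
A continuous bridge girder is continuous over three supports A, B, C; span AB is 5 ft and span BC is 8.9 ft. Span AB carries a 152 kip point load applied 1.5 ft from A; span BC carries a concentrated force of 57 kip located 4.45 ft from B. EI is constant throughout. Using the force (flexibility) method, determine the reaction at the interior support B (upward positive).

R_B = 104.8 kip

Insert a hinge at B; M_B is the redundant, and each span becomes simply supported.
Discontinuity in slope at B on the released structure — sum the simple-span end rotations:
  span AB: point load 152 at a = 1.5: Pab(L + a)/(6LEI) = 172.9/EI
  span BC: point load 57 at a = 4.45: Pab(L + b)/(6LEI) = 282.2/EI
  relative rotation θ_0 = (172.9 + 282.2)/EI = 455.1/EI
A unit hogging moment at B produces rotation L₁/(3EI) + L₂/(3EI) = 4.633/EI.
Slope continuity at B: θ_0 = M_B·4.633/EI, so M_B = 455.1/4.633 = 98.22 kip·ft (hogging).
Span AB, ΣM about A with M_B applied at B: R_B^{AB}·5 = 228 + 98.22, so R_B^{AB} = 65.24 kip and R_A = 152 − 65.24 = 86.76 kip.
Span BC, ΣM about C: R_B^{BC}·8.9 = 253.7 + 98.22, so R_B^{BC} = 39.54 kip and R_C = 57 − 39.54 = 17.46 kip.
R_B = 65.24 + 39.54 = 104.8 kip.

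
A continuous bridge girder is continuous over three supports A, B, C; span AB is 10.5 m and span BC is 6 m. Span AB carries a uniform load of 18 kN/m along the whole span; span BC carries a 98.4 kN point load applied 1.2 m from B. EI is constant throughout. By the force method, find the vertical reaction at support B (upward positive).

Insert a hinge at B; M_B is the redundant, and each span becomes simply supported.
Rotations at B on the released spans (each span's end-slope, ×1/EI):
  span AB: UDL 18: wL³/(24EI) = 868.2/EI
  span BC: point load 98.4 at a = 1.2: Pab(L + b)/(6LEI) = 170/EI
  relative rotation θ_0 = (868.2 + 170)/EI = 1038/EI
A unit hogging moment at B produces rotation L₁/(3EI) + L₂/(3EI) = 5.5/EI.
Slope continuity at B: θ_0 = M_B·5.5/EI, so M_B = 1038/5.5 = 188.8 kN·m (hogging).
Span AB, ΣM about A with M_B applied at B: R_B^{AB}·10.5 = 992.2 + 188.8, so R_B^{AB} = 112.5 kN and R_A = 189 − 112.5 = 76.52 kN.
Span BC, ΣM about C: R_B^{BC}·6 = 472.3 + 188.8, so R_B^{BC} = 110.2 kN and R_C = 98.4 − 110.2 = -11.78 kN.
R_B = 112.5 + 110.2 = 222.7 kN.

R_B = 222.7 kN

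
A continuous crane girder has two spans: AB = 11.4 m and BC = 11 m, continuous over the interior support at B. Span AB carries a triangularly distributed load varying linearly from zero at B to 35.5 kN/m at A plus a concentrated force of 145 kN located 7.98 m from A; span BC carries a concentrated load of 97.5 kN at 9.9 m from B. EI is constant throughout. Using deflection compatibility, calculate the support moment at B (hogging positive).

Release continuity at B by inserting a hinge; the redundant is the internal moment M_B. The primary structure is two simply-supported spans AB and BC.
Discontinuity in slope at B on the released structure — sum the simple-span end rotations:
  span AB: triangular load, peak 35.5: 7w₀L³/(360EI) = 1023/EI
  span AB: point load 145 at a = 7.98: Pab(L + a)/(6LEI) = 1121/EI
  span BC: point load 97.5 at a = 9.9: Pab(L + b)/(6LEI) = 194.7/EI
  relative rotation θ_0 = (2144 + 194.7)/EI = 2339/EI
A unit hogging moment at B produces rotation L₁/(3EI) + L₂/(3EI) = 7.467/EI.
Compatibility: M_B·(L₁+L₂)/(3EI) = θ_0, giving M_B = 313.2 kN·m (hogging).

M_B = 313.2 kN·m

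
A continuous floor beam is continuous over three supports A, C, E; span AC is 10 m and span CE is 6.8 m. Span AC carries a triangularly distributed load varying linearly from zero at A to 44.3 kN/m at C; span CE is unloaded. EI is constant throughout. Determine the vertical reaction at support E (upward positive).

R_E = -25.85 kN

Take M_C as the redundant. Released structure: two simple spans AC and CE with a hinge at C.
Rotations at C on the released spans (each span's end-slope, ×1/EI):
  span AC: triangular load, peak 44.3: w₀L³/(45EI) = 984.4/EI
  relative rotation θ_0 = (984.4 + 0)/EI = 984.4/EI
A unit hogging moment at C produces rotation L₁/(3EI) + L₂/(3EI) = 5.6/EI.
Slope continuity at C: θ_0 = M_C·5.6/EI, so M_C = 984.4/5.6 = 175.8 kN·m (hogging).
Span CE, ΣM about E: R_C^{CE}·6.8 = 0 + 175.8, so R_C^{CE} = 25.85 kN and R_E = 0 − 25.85 = -25.85 kN.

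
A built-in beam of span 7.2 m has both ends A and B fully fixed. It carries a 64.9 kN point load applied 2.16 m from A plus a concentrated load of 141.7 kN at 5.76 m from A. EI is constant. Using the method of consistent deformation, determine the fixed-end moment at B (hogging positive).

M_B = 160 kN·m

Release both end moments; the primary structure is a simply-supported span AB with redundants M_A and M_B.
Simple-span end rotations at A and B under the given loads:
  at A: point load 64.9 at a = 2.16: Pab(L + b)/(6LEI) = 200.2/EI
  at B: point load 64.9 at a = 2.16: Pab(L + a)/(6LEI) = 153.1/EI
  at A: point load 141.7 at a = 5.76: Pab(L + b)/(6LEI) = 235.1/EI
  at B: point load 141.7 at a = 5.76: Pab(L + a)/(6LEI) = 352.6/EI
  θ_A0 = 435.2/EI,  θ_B0 = 505.7/EI
Flexibility coefficients: a unit moment at one end gives L/(3EI) there and L/(6EI) at the far end, so f₁₁ = f₂₂ = 2.4/EI and f₁₂ = f₂₁ = 1.2/EI.
Compatibility — zero rotation at each built-in end:
  2.4 M_A + 1.2 M_B = 435.2
  1.2 M_A + 2.4 M_B = 505.7
Solving the pair gives M_A = 101.3 kN·m and M_B = 160 kN·m (hogging).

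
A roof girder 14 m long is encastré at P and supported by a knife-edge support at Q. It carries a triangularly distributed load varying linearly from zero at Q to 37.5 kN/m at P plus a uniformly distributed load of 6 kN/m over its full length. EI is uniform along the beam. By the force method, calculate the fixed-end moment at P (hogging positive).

M_P = 637 kN·m

Release the roller at Q. Primary structure: cantilever fixed at P.
Primary-structure tip deflection at Q by superposition:
  triangular load, peak 37.5 at the fixed end: w₀L⁴/(30EI) = 48020/EI
  UDL 6: wL⁴/(8EI) = 28812/EI
  δ_0 = 76832/EI
Flexibility coefficient — unit upward force at Q: δ_{QQ} = L³/(3EI) = 914.7/EI.
Compatibility at Q: δ_0 − R_Q·δ_{QQ} = 0, so R_Q = 76832/914.7 = 84 kN.
Moment equilibrium about P: M_P = Σ(load moments about P) − R_Q·L = 1813 − 84×14 = 637 kN·m.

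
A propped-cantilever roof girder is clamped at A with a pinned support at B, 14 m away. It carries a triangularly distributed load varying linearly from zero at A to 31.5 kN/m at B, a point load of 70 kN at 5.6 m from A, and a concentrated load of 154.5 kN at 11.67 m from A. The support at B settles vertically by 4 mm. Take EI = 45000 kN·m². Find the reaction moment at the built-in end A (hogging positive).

Remove the prop at B; the released (primary) structure is a cantilever built in at A.
Deflection at B on the released cantilever, summing each load's contribution:
  triangular load, peak 31.5 at the free end: 11w₀L⁴/(120EI) = 110926/EI
  point load 70 at a = 5.6: Pa²(3L − a)/(6EI) = 13318/EI
  point load 154.5 at a = 11.67: Pa²(3L − a)/(6EI) = 106363/EI
  δ_0 = 230607/EI
Flexibility coefficient — unit upward force at B: δ_{BB} = L³/(3EI) = 914.7/EI.
With EI = 45000 kN·m²: δ_0 = 5.1246 m and δ_{BB} = 0.020326 m/kN.
Compatibility — the beam at B must follow the support down by 0.004 m: δ_0 − R_B·δ_{BB} = 0.004, so R_B = (5.1246 − 0.004)/0.020326 = 251.9 kN.
Moment equilibrium about A: M_A = Σ(load moments about A) − R_B·L = 4253 − 251.9×14 = 726.1 kN·m.

M_A = 726.1 kN·m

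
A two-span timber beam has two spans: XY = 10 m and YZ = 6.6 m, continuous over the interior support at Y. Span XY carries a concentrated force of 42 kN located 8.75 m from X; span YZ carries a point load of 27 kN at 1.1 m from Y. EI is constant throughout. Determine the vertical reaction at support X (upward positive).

R_X = 1.754 kN

Take M_Y as the redundant. Released structure: two simple spans XY and YZ with a hinge at Y.
Discontinuity in slope at Y on the released structure — sum the simple-span end rotations:
  span XY: point load 42 at a = 8.75: Pab(L + a)/(6LEI) = 143.6/EI
  span YZ: point load 27 at a = 1.1: Pab(L + b)/(6LEI) = 49.91/EI
  relative rotation θ_0 = (143.6 + 49.91)/EI = 193.5/EI
A unit hogging moment at Y produces rotation L₁/(3EI) + L₂/(3EI) = 5.533/EI.
Slope continuity at Y: θ_0 = M_Y·5.533/EI, so M_Y = 193.5/5.533 = 34.96 kN·m (hogging).
Span XY, ΣM about X with M_Y applied at Y: R_Y^{XY}·10 = 367.5 + 34.96, so R_Y^{XY} = 40.25 kN and R_X = 42 − 40.25 = 1.754 kN.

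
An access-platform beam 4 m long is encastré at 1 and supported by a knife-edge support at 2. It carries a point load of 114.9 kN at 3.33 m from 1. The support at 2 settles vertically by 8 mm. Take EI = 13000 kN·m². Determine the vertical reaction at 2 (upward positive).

R_2 = 81.43 kN

Remove the prop at 2; the released (primary) structure is a cantilever built in at 1.
Downward deflection at the released point 2 due to the loads:
  point load 114.9 at a = 3.33: Pa²(3L − a)/(6EI) = 1841/EI
Tip deflection under a unit load at 2: L³/(3EI) = 21.33/EI.
With EI = 13000 kN·m²: δ_0 = 0.14162 m and δ_{22} = 0.001641 m/kN.
Compatibility — the beam at 2 must follow the support down by 0.008 m: δ_0 − R_2·δ_{22} = 0.008, so R_2 = (0.14162 − 0.008)/0.001641 = 81.43 kN.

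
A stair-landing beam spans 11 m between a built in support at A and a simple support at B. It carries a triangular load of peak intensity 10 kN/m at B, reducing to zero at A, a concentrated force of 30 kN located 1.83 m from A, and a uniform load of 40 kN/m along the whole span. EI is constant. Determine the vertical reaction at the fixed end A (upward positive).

R_A = 328.6 kN

Release the roller at B. Primary structure: cantilever fixed at A.
Primary-structure tip deflection at B by superposition:
  triangular load, peak 10 at the free end: 11w₀L⁴/(120EI) = 13421/EI
  point load 30 at a = 1.83: Pa²(3L − a)/(6EI) = 521.9/EI
  UDL 40: wL⁴/(8EI) = 73205/EI
  δ_0 = 87148/EI
Tip deflection under a unit load at B: L³/(3EI) = 443.7/EI.
Compatibility at B: δ_0 − R_B·δ_{BB} = 0, so R_B = 87148/443.7 = 196.4 kN.
Vertical equilibrium: R_A = ΣP − R_B = 525 − 196.4 = 328.6 kN.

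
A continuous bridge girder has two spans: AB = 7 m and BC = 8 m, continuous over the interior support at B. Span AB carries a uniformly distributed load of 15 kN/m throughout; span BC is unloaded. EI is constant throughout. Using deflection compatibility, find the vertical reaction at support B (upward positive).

R_B = 63.98 kN

Take M_B as the redundant. Released structure: two simple spans AB and BC with a hinge at B.
End slopes at the hinge B, treating each span as simply supported:
  span AB: UDL 15: wL³/(24EI) = 214.4/EI
  relative rotation θ_0 = (214.4 + 0)/EI = 214.4/EI
A unit hogging moment at B produces rotation L₁/(3EI) + L₂/(3EI) = 5/EI.
Compatibility: M_B·(L₁+L₂)/(3EI) = θ_0, giving M_B = 42.88 kN·m (hogging).
Span AB, ΣM about A with M_B applied at B: R_B^{AB}·7 = 367.5 + 42.88, so R_B^{AB} = 58.62 kN and R_A = 105 − 58.62 = 46.38 kN.
Span BC, ΣM about C: R_B^{BC}·8 = 0 + 42.88, so R_B^{BC} = 5.359 kN and R_C = 0 − 5.359 = -5.359 kN.
R_B = 58.62 + 5.359 = 63.98 kN.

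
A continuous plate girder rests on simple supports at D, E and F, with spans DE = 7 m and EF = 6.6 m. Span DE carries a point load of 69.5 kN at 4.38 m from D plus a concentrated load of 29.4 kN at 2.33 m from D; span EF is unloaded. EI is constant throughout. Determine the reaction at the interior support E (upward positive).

R_E = 71.92 kN

Insert a hinge at E; M_E is the redundant, and each span becomes simply supported.
End slopes at the hinge E, treating each span as simply supported:
  span DE: point load 69.5 at a = 4.38: Pab(L + a)/(6LEI) = 216.1/EI
  span DE: point load 29.4 at a = 2.33: Pab(L + a)/(6LEI) = 71.06/EI
  relative rotation θ_0 = (287.2 + 0)/EI = 287.2/EI
A unit hogging moment at E produces rotation L₁/(3EI) + L₂/(3EI) = 4.533/EI.
Compatibility: M_E·(L₁+L₂)/(3EI) = θ_0, giving M_E = 63.34 kN·m (hogging).
Span DE, ΣM about D with M_E applied at E: R_E^{DE}·7 = 372.9 + 63.34, so R_E^{DE} = 62.32 kN and R_D = 98.9 − 62.32 = 36.58 kN.
Span EF, ΣM about F: R_E^{EF}·6.6 = 0 + 63.34, so R_E^{EF} = 9.598 kN and R_F = 0 − 9.598 = -9.598 kN.
R_E = 62.32 + 9.598 = 71.92 kN.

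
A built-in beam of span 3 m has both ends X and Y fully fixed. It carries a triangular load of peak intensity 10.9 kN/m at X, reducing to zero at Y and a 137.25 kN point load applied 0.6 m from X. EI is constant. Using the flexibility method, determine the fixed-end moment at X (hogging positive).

M_X = 57.61 kN·m

Take the two fixed-end moments M_X, M_Y as redundants; the released structure is the simple span XY.
End rotations of the released simple span under the applied load (×1/EI):
  at X: triangular load, peak 10.9: w₀L³/(45EI) = 6.54/EI
  at Y: triangular load, peak 10.9: 7w₀L³/(360EI) = 5.723/EI
  at X: point load 137.25 at a = 0.6: Pab(L + b)/(6LEI) = 59.29/EI
  at Y: point load 137.25 at a = 0.6: Pab(L + a)/(6LEI) = 39.53/EI
  θ_X0 = 65.83/EI,  θ_Y0 = 45.25/EI
Flexibility coefficients: a unit moment at one end gives L/(3EI) there and L/(6EI) at the far end, so f₁₁ = f₂₂ = 1/EI and f₁₂ = f₂₁ = 0.5/EI.
Compatibility — zero rotation at each built-in end:
  1 M_X + 0.5 M_Y = 65.83
  0.5 M_X + 1 M_Y = 45.25
Solving the pair gives M_X = 57.61 kN·m and M_Y = 16.45 kN·m (hogging).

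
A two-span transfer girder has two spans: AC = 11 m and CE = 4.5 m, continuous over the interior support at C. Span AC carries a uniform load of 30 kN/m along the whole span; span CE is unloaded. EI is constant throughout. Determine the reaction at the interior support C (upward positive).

Insert a hinge at C; M_C is the redundant, and each span becomes simply supported.
End slopes at the hinge C, treating each span as simply supported:
  span AC: UDL 30: wL³/(24EI) = 1664/EI
  relative rotation θ_0 = (1664 + 0)/EI = 1664/EI
A unit hogging moment at C produces rotation L₁/(3EI) + L₂/(3EI) = 5.167/EI.
Compatibility: M_C·(L₁+L₂)/(3EI) = θ_0, giving M_C = 322 kN·m (hogging).
Span AC, ΣM about A with M_C applied at C: R_C^{AC}·11 = 1815 + 322, so R_C^{AC} = 194.3 kN and R_A = 330 − 194.3 = 135.7 kN.
Span CE, ΣM about E: R_C^{CE}·4.5 = 0 + 322, so R_C^{CE} = 71.56 kN and R_E = 0 − 71.56 = -71.56 kN.
R_C = 194.3 + 71.56 = 265.8 kN.

R_C = 265.8 kN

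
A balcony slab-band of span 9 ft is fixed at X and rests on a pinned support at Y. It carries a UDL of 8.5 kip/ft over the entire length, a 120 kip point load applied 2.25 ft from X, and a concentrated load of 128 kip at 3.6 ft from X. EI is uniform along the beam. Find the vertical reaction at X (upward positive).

Choose R_Y as the redundant. The primary structure is the cantilever fixed at X.
Downward deflection at the released point Y due to the loads:
  UDL 8.5: wL⁴/(8EI) = 6971/EI
  point load 120 at a = 2.25: Pa²(3L − a)/(6EI) = 2506/EI
  point load 128 at a = 3.6: Pa²(3L − a)/(6EI) = 6470/EI
  δ_0 = 15947/EI
Tip deflection under a unit load at Y: L³/(3EI) = 243/EI.
The prop prevents deflection at Y: R_Y = δ_0/δ_{YY} = 15947/243 = 65.62 kip.
Vertical equilibrium: R_X = ΣP − R_Y = 324.5 − 65.62 = 258.9 kip.

R_X = 258.9 kip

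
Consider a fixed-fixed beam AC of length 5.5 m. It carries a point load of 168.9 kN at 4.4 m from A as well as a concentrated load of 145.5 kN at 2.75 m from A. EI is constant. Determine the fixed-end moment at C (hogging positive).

Release both end moments; the primary structure is a simply-supported span AC with redundants M_A and M_C.
Simple-span end rotations at A and C under the given loads:
  at A: point load 168.9 at a = 4.4: Pab(L + b)/(6LEI) = 163.5/EI
  at C: point load 168.9 at a = 4.4: Pab(L + a)/(6LEI) = 245.2/EI
  at A: point load 145.5 at a = 2.75: Pab(L + b)/(6LEI) = 275.1/EI
  at C: point load 145.5 at a = 2.75: Pab(L + a)/(6LEI) = 275.1/EI
  θ_A0 = 438.6/EI,  θ_C0 = 520.3/EI
Flexibility coefficients: a unit moment at one end gives L/(3EI) there and L/(6EI) at the far end, so f₁₁ = f₂₂ = 1.833/EI and f₁₂ = f₂₁ = 0.9167/EI.
Compatibility — zero rotation at each built-in end:
  1.833 M_A + 0.9167 M_C = 438.6
  0.9167 M_A + 1.833 M_C = 520.3
Solving the pair gives M_A = 129.8 kN·m and M_C = 218.9 kN·m (hogging).

M_C = 218.9 kN·m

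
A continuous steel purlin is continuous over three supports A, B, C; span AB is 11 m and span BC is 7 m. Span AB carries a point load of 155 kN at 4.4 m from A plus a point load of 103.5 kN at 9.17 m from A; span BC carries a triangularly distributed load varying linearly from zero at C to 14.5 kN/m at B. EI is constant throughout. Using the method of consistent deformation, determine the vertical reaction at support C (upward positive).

R_C = -23.36 kN

Release continuity at B by inserting a hinge; the redundant is the internal moment M_B. The primary structure is two simply-supported spans AB and BC.
End slopes at the hinge B, treating each span as simply supported:
  span AB: point load 155 at a = 4.4: Pab(L + a)/(6LEI) = 1050/EI
  span AB: point load 103.5 at a = 9.17: Pab(L + a)/(6LEI) = 530.8/EI
  span BC: triangular load, peak 14.5: w₀L³/(45EI) = 110.5/EI
  relative rotation θ_0 = (1581 + 110.5)/EI = 1692/EI
A unit hogging moment at B produces rotation L₁/(3EI) + L₂/(3EI) = 6/EI.
Slope continuity at B: θ_0 = M_B·6/EI, so M_B = 1692/6 = 281.9 kN·m (hogging).
Span BC, ΣM about C: R_B^{BC}·7 = 236.8 + 281.9, so R_B^{BC} = 74.11 kN and R_C = 50.75 − 74.11 = -23.36 kN.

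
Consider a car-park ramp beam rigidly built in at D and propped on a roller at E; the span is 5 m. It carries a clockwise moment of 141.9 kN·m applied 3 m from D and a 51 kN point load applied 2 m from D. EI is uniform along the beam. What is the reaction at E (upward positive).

Remove the prop at E; the released (primary) structure is a cantilever built in at D.
Free-end deflection of the primary structure under the applied loading (downward +):
  clockwise couple 141.9 at a = 3: M₀a(2L − a)/(2EI) = 1490/EI
  point load 51 at a = 2: Pa²(3L − a)/(6EI) = 442/EI
  δ_0 = 1932/EI
Tip deflection under a unit load at E: L³/(3EI) = 41.67/EI.
Compatibility at E: δ_0 − R_E·δ_{EE} = 0, so R_E = 1932/41.67 = 46.37 kN.

R_E = 46.37 kN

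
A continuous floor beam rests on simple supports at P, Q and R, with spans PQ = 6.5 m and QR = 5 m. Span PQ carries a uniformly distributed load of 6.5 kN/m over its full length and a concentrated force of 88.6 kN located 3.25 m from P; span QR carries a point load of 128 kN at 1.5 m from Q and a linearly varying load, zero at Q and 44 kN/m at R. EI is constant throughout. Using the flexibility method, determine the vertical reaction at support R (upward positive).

Insert a hinge at Q; M_Q is the redundant, and each span becomes simply supported.
Rotations at Q on the released spans (each span's end-slope, ×1/EI):
  span PQ: UDL 6.5: wL³/(24EI) = 74.38/EI
  span PQ: point load 88.6 at a = 3.25: Pab(L + a)/(6LEI) = 234/EI
  span QR: point load 128 at a = 1.5: Pab(L + b)/(6LEI) = 190.4/EI
  span QR: triangular load, peak 44: 7w₀L³/(360EI) = 106.9/EI
  relative rotation θ_0 = (308.3 + 297.3)/EI = 605.7/EI
A unit hogging moment at Q produces rotation L₁/(3EI) + L₂/(3EI) = 3.833/EI.
Compatibility: M_Q·(L₁+L₂)/(3EI) = θ_0, giving M_Q = 158 kN·m (hogging).
Span QR, ΣM about R: R_Q^{QR}·5 = 631.3 + 158, so R_Q^{QR} = 157.9 kN and R_R = 238 − 157.9 = 80.13 kN.

R_R = 80.13 kN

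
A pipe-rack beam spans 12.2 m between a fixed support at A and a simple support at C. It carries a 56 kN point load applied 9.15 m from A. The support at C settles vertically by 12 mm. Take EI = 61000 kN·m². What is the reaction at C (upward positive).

R_C = 34.23 kN

Take the reaction at C as the redundant and release it; the primary structure is a cantilever fixed at A.
Primary-structure tip deflection at C by superposition:
  point load 56 at a = 9.15: Pa²(3L − a)/(6EI) = 21450/EI
Tip deflection under a unit load at C: L³/(3EI) = 605.3/EI.
With EI = 61000 kN·m²: δ_0 = 0.35163 m and δ_{CC} = 0.009923 m/kN.
Compatibility — the beam at C must follow the support down by 0.012 m: δ_0 − R_C·δ_{CC} = 0.012, so R_C = (0.35163 − 0.012)/0.009923 = 34.23 kN.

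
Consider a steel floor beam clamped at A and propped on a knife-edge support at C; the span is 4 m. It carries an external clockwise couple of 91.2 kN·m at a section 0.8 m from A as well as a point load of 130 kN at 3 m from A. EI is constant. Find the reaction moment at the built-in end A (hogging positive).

Release the roller at C. Primary structure: cantilever fixed at A.
Downward deflection at the released point C due to the loads:
  clockwise couple 91.2 at a = 0.8: M₀a(2L − a)/(2EI) = 262.7/EI
  point load 130 at a = 3: Pa²(3L − a)/(6EI) = 1755/EI
  δ_0 = 2018/EI
Tip deflection under a unit load at C: L³/(3EI) = 21.33/EI.
Compatibility at C: δ_0 − R_C·δ_{CC} = 0, so R_C = 2018/21.33 = 94.58 kN.
Moment equilibrium about A: M_A = Σ(load moments about A) − R_C·L = 481.2 − 94.58×4 = 102.9 kN·m.

M_A = 102.9 kN·m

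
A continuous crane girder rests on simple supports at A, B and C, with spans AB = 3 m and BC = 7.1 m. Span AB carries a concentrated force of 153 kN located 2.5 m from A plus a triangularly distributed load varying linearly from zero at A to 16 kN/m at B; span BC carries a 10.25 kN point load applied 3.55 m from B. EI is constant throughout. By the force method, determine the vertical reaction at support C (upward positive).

R_C = 0.9276 kN

Take M_B as the redundant. Released structure: two simple spans AB and BC with a hinge at B.
Rotations at B on the released spans (each span's end-slope, ×1/EI):
  span AB: point load 153 at a = 2.5: Pab(L + a)/(6LEI) = 58.44/EI
  span AB: triangular load, peak 16: w₀L³/(45EI) = 9.6/EI
  span BC: point load 10.25 at a = 3.55: Pab(L + b)/(6LEI) = 32.29/EI
  relative rotation θ_0 = (68.04 + 32.29)/EI = 100.3/EI
A unit hogging moment at B produces rotation L₁/(3EI) + L₂/(3EI) = 3.367/EI.
Compatibility: M_B·(L₁+L₂)/(3EI) = θ_0, giving M_B = 29.8 kN·m (hogging).
Span BC, ΣM about C: R_B^{BC}·7.1 = 36.39 + 29.8, so R_B^{BC} = 9.322 kN and R_C = 10.25 − 9.322 = 0.9276 kN.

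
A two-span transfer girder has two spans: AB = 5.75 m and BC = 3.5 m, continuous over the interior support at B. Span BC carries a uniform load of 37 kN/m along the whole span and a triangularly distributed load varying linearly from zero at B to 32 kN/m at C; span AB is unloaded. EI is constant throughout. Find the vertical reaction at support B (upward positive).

Insert a hinge at B; M_B is the redundant, and each span becomes simply supported.
Discontinuity in slope at B on the released structure — sum the simple-span end rotations:
  span BC: UDL 37: wL³/(24EI) = 66.1/EI
  span BC: triangular load, peak 32: 7w₀L³/(360EI) = 26.68/EI
  relative rotation θ_0 = (0 + 92.78)/EI = 92.78/EI
A unit hogging moment at B produces rotation L₁/(3EI) + L₂/(3EI) = 3.083/EI.
Slope continuity at B: θ_0 = M_B·3.083/EI, so M_B = 92.78/3.083 = 30.09 kN·m (hogging).
Span AB, ΣM about A with M_B applied at B: R_B^{AB}·5.75 = 0 + 30.09, so R_B^{AB} = 5.233 kN and R_A = 0 − 5.233 = -5.233 kN.
Span BC, ΣM about C: R_B^{BC}·3.5 = 292 + 30.09, so R_B^{BC} = 92.01 kN and R_C = 185.5 − 92.01 = 93.49 kN.
R_B = 5.233 + 92.01 = 97.25 kN.

R_B = 97.25 kN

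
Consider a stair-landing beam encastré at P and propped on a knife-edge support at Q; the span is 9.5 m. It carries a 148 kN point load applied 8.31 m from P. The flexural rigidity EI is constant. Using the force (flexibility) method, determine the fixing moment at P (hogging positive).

Take the reaction at Q as the redundant and release it; the primary structure is a cantilever fixed at P.
Deflection at Q on the released cantilever, summing each load's contribution:
  point load 148 at a = 8.31: Pa²(3L − a)/(6EI) = 34391/EI
Flexibility coefficient — unit upward force at Q: δ_{QQ} = L³/(3EI) = 285.8/EI.
Compatibility at Q: δ_0 − R_Q·δ_{QQ} = 0, so R_Q = 34391/285.8 = 120.3 kN.
Moment equilibrium about P: M_P = Σ(load moments about P) − R_Q·L = 1230 − 120.3×9.5 = 86.68 kN·m.

M_P = 86.68 kN·m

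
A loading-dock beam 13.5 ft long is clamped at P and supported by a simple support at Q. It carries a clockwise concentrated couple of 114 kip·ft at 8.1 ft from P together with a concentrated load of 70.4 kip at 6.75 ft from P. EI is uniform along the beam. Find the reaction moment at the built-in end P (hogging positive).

M_P = 148.6 kip·ft

Choose R_Q as the redundant. The primary structure is the cantilever fixed at P.
Deflection at Q on the released cantilever, summing each load's contribution:
  clockwise couple 114 at a = 8.1: M₀a(2L − a)/(2EI) = 8726/EI
  point load 70.4 at a = 6.75: Pa²(3L − a)/(6EI) = 18043/EI
  δ_0 = 26769/EI
Tip deflection under a unit load at Q: L³/(3EI) = 820.1/EI.
The prop prevents deflection at Q: R_Q = δ_0/δ_{QQ} = 26769/820.1 = 32.64 kip.
Moment equilibrium about P: M_P = Σ(load moments about P) − R_Q·L = 589.2 − 32.64×13.5 = 148.6 kip·ft.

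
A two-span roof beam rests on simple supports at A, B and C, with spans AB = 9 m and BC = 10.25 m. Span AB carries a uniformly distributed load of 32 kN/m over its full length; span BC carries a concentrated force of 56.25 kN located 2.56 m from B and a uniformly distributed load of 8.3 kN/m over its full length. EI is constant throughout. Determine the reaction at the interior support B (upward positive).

Insert a hinge at B; M_B is the redundant, and each span becomes simply supported.
End slopes at the hinge B, treating each span as simply supported:
  span AB: UDL 32: wL³/(24EI) = 972/EI
  span BC: point load 56.25 at a = 2.56: Pab(L + b)/(6LEI) = 323/EI
  span BC: UDL 8.3: wL³/(24EI) = 372.4/EI
  relative rotation θ_0 = (972 + 695.4)/EI = 1667/EI
A unit hogging moment at B produces rotation L₁/(3EI) + L₂/(3EI) = 6.417/EI.
Compatibility: M_B·(L₁+L₂)/(3EI) = θ_0, giving M_B = 259.9 kN·m (hogging).
Span AB, ΣM about A with M_B applied at B: R_B^{AB}·9 = 1296 + 259.9, so R_B^{AB} = 172.9 kN and R_A = 288 − 172.9 = 115.1 kN.
Span BC, ΣM about C: R_B^{BC}·10.25 = 868.6 + 259.9, so R_B^{BC} = 110.1 kN and R_C = 141.3 − 110.1 = 31.23 kN.
R_B = 172.9 + 110.1 = 283 kN.

R_B = 283 kN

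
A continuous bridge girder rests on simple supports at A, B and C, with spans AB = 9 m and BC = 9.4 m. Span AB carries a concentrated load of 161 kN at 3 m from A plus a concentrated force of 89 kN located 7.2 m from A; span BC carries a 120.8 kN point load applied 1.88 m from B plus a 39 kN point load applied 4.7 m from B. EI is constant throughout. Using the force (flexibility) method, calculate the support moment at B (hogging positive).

Insert a hinge at B; M_B is the redundant, and each span becomes simply supported.
Discontinuity in slope at B on the released structure — sum the simple-span end rotations:
  span AB: point load 161 at a = 3: Pab(L + a)/(6LEI) = 644/EI
  span AB: point load 89 at a = 7.2: Pab(L + a)/(6LEI) = 346/EI
  span BC: point load 120.8 at a = 1.88: Pab(L + b)/(6LEI) = 512.3/EI
  span BC: point load 39 at a = 4.7: Pab(L + b)/(6LEI) = 215.4/EI
  relative rotation θ_0 = (990 + 727.7)/EI = 1718/EI
A unit hogging moment at B produces rotation L₁/(3EI) + L₂/(3EI) = 6.133/EI.
Compatibility: M_B·(L₁+L₂)/(3EI) = θ_0, giving M_B = 280.1 kN·m (hogging).

M_B = 280.1 kN·m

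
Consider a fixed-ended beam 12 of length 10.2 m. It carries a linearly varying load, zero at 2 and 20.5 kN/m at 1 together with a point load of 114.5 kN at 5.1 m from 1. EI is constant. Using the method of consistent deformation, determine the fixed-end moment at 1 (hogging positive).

M_1 = 252.6 kN·m

Take the two fixed-end moments M_1, M_2 as redundants; the released structure is the simple span 12.
End rotations of the released simple span under the applied load (×1/EI):
  at 1: triangular load, peak 20.5: w₀L³/(45EI) = 483.4/EI
  at 2: triangular load, peak 20.5: 7w₀L³/(360EI) = 423/EI
  at 1: point load 114.5 at a = 5.1: Pab(L + b)/(6LEI) = 744.5/EI
  at 2: point load 114.5 at a = 5.1: Pab(L + a)/(6LEI) = 744.5/EI
  θ_10 = 1228/EI,  θ_20 = 1168/EI
Flexibility coefficients: a unit moment at one end gives L/(3EI) there and L/(6EI) at the far end, so f₁₁ = f₂₂ = 3.4/EI and f₁₂ = f₂₁ = 1.7/EI.
Compatibility — zero rotation at each built-in end:
  3.4 M_1 + 1.7 M_2 = 1228
  1.7 M_1 + 3.4 M_2 = 1168
Solving the pair gives M_1 = 252.6 kN·m and M_2 = 217.1 kN·m (hogging).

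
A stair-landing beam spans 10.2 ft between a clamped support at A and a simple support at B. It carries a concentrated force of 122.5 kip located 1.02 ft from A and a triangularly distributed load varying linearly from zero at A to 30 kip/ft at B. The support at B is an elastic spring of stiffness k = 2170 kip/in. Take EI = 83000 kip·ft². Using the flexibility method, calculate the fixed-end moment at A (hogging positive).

Remove the prop at B; the released (primary) structure is a cantilever built in at A.
Downward deflection at the released point B due to the loads:
  point load 122.5 at a = 1.02: Pa²(3L − a)/(6EI) = 628.3/EI
  triangular load, peak 30 at the free end: 11w₀L⁴/(120EI) = 29767/EI
  δ_0 = 30395/EI
Flexibility coefficient — unit upward force at B: δ_{BB} = L³/(3EI) = 353.7/EI.
With EI = 83000 kip·ft²: δ_0 = 0.36621 ft and δ_{BB} = 0.004262 ft/kip.
Compatibility — the spring shortens by R_B/k under the reaction it provides: δ_0 − R_B·δ_{BB} = R_B/k. With 1/k = 1/(2170×12) ft/kip = 0.000038 ft/kip, R_B = δ_0 / (δ_{BB} + 1/k) = 0.36621 / (0.004262 + 0.000038) = 85.16 kip.
Moment equilibrium about A: M_A = Σ(load moments about A) − R_B·L = 1165 − 85.16×10.2 = 296.7 kip·ft.

M_A = 296.7 kip·ft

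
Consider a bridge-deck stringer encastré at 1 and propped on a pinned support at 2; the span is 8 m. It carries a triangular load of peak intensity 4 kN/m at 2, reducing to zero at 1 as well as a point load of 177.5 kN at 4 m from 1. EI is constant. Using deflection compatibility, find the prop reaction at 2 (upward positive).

R_2 = 64.27 kN

Release the roller at 2. Primary structure: cantilever fixed at 1.
Deflection at 2 on the released cantilever, summing each load's contribution:
  triangular load, peak 4 at the free end: 11w₀L⁴/(120EI) = 1502/EI
  point load 177.5 at a = 4: Pa²(3L − a)/(6EI) = 9467/EI
  δ_0 = 10969/EI
Tip deflection under a unit load at 2: L³/(3EI) = 170.7/EI.
Compatibility at 2: δ_0 − R_2·δ_{22} = 0, so R_2 = 10969/170.7 = 64.27 kN.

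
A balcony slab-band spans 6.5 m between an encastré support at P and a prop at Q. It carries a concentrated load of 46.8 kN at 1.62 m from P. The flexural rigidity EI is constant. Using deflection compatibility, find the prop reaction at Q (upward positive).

R_Q = 3.998 kN

Take the reaction at Q as the redundant and release it; the primary structure is a cantilever fixed at P.
Deflection at Q on the released cantilever, summing each load's contribution:
  point load 46.8 at a = 1.62: Pa²(3L − a)/(6EI) = 366/EI
Flexibility coefficient — unit upward force at Q: δ_{QQ} = L³/(3EI) = 91.54/EI.
The prop prevents deflection at Q: R_Q = δ_0/δ_{QQ} = 366/91.54 = 3.998 kN.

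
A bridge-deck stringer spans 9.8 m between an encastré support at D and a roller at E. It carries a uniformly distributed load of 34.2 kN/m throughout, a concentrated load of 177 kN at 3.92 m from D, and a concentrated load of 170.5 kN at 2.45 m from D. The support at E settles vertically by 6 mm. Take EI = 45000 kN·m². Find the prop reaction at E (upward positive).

Take the reaction at E as the redundant and release it; the primary structure is a cantilever fixed at D.
Deflection at E on the released cantilever, summing each load's contribution:
  UDL 34.2: wL⁴/(8EI) = 39431/EI
  point load 177 at a = 3.92: Pa²(3L − a)/(6EI) = 11550/EI
  point load 170.5 at a = 2.45: Pa²(3L − a)/(6EI) = 4597/EI
  δ_0 = 55578/EI
Flexibility coefficient — unit upward force at E: δ_{EE} = L³/(3EI) = 313.7/EI.
With EI = 45000 kN·m²: δ_0 = 1.2351 m and δ_{EE} = 0.006972 m/kN.
Compatibility — the beam at E must follow the support down by 0.006 m: δ_0 − R_E·δ_{EE} = 0.006, so R_E = (1.2351 − 0.006)/0.006972 = 176.3 kN.

R_E = 176.3 kN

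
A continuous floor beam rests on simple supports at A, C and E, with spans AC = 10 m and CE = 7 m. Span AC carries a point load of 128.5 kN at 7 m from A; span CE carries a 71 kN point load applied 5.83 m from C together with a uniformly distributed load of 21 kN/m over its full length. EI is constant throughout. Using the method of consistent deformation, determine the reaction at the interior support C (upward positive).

Insert a hinge at C; M_C is the redundant, and each span becomes simply supported.
Rotations at C on the released spans (each span's end-slope, ×1/EI):
  span AC: point load 128.5 at a = 7: Pab(L + a)/(6LEI) = 764.6/EI
  span CE: point load 71 at a = 5.83: Pab(L + b)/(6LEI) = 94.21/EI
  span CE: UDL 21: wL³/(24EI) = 300.1/EI
  relative rotation θ_0 = (764.6 + 394.3)/EI = 1159/EI
A unit hogging moment at C produces rotation L₁/(3EI) + L₂/(3EI) = 5.667/EI.
Compatibility: M_C·(L₁+L₂)/(3EI) = θ_0, giving M_C = 204.5 kN·m (hogging).
Span AC, ΣM about A with M_C applied at C: R_C^{AC}·10 = 899.5 + 204.5, so R_C^{AC} = 110.4 kN and R_A = 128.5 − 110.4 = 18.1 kN.
Span CE, ΣM about E: R_C^{CE}·7 = 597.6 + 204.5, so R_C^{CE} = 114.6 kN and R_E = 218 − 114.6 = 103.4 kN.
R_C = 110.4 + 114.6 = 225 kN.

R_C = 225 kN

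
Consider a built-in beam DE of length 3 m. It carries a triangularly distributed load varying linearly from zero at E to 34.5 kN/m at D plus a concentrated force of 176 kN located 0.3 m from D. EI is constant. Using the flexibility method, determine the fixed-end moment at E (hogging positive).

M_E = 15.1 kN·m

Take the two fixed-end moments M_D, M_E as redundants; the released structure is the simple span DE.
Simple-span end rotations at D and E under the given loads:
  at D: triangular load, peak 34.5: w₀L³/(45EI) = 20.7/EI
  at E: triangular load, peak 34.5: 7w₀L³/(360EI) = 18.11/EI
  at D: point load 176 at a = 0.3: Pab(L + b)/(6LEI) = 45.14/EI
  at E: point load 176 at a = 0.3: Pab(L + a)/(6LEI) = 26.14/EI
  θ_D0 = 65.84/EI,  θ_E0 = 44.25/EI
Flexibility coefficients: a unit moment at one end gives L/(3EI) there and L/(6EI) at the far end, so f₁₁ = f₂₂ = 1/EI and f₁₂ = f₂₁ = 0.5/EI.
Compatibility — zero rotation at each built-in end:
  1 M_D + 0.5 M_E = 65.84
  0.5 M_D + 1 M_E = 44.25
Solving the pair gives M_D = 58.29 kN·m and M_E = 15.1 kN·m (hogging).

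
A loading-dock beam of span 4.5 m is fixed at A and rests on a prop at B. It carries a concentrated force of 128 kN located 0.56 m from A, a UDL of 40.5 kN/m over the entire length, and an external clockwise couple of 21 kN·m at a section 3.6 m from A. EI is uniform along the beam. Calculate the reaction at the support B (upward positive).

Remove the prop at B; the released (primary) structure is a cantilever built in at A.
Primary-structure tip deflection at B by superposition:
  point load 128 at a = 0.56: Pa²(3L − a)/(6EI) = 86.57/EI
  UDL 40.5: wL⁴/(8EI) = 2076/EI
  clockwise couple 21 at a = 3.6: M₀a(2L − a)/(2EI) = 204.1/EI
  δ_0 = 2367/EI
Flexibility coefficient — unit upward force at B: δ_{BB} = L³/(3EI) = 30.38/EI.
The prop prevents deflection at B: R_B = δ_0/δ_{BB} = 2367/30.38 = 77.91 kN.

R_B = 77.91 kN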